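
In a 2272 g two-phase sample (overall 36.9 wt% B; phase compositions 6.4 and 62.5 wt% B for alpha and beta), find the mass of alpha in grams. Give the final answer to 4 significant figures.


f_alpha = (C_beta - C0) / (C_beta - C_alpha)
f_alpha = (62.5 - 36.9) / (62.5 - 6.4) = 0.456328
m_alpha = f_alpha * m_total = 0.456328 * 2272 = 1037 g


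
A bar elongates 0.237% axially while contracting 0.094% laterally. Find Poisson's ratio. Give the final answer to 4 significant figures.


nu = -epsilon_lat / epsilon_axial
Lateral strain is contraction (negative), so using magnitudes:
nu = 0.094 / 0.237
nu = 0.3966


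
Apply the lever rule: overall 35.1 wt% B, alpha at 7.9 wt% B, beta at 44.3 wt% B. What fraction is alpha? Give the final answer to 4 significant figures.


f_alpha = (C_beta - C0) / (C_beta - C_alpha)
f_alpha = (44.3 - 35.1) / (44.3 - 7.9)
f_alpha = 0.2527


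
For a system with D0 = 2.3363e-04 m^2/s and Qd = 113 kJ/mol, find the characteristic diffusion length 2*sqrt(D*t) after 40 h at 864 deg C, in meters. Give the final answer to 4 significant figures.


Step 1: D = D0 * exp(-Qd/(R*T))
T = 1137.15 K
D = 2.3363e-04 * exp(-113e3 / (8.314 * 1137.15)) = 1.50564e-09 m^2/s
Step 2: L = 2*sqrt(D*t)
t = 40 h = 144000 s
L = 2*sqrt(1.50564e-09 * 144000) = 0.02945 m


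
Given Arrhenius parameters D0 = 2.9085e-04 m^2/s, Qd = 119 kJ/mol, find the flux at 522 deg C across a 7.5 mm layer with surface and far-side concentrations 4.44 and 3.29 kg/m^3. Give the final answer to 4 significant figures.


Step 1: D = D0 * exp(-Qd/(R*T))
T = 522 + 273.15 = 795.15 K
D = 2.9085e-04 * exp(-119e3 / (8.314 * 795.15)) = 4.42682e-12 m^2/s
Step 2: J = D * (C1 - C2) / dx
J = 4.42682e-12 * (4.44 - 3.29) / 7.5e-03
J = 6.788e-10 kg/(m^2*s)


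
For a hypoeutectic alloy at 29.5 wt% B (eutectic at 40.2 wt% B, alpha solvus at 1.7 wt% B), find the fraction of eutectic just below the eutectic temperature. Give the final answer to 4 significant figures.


f_primary = (C_e - C0) / (C_e - C_alpha_max)
f_primary = (40.2 - 29.5) / (40.2 - 1.7)
f_primary = 0.277922
f_eutectic = 1 - 0.277922 = 0.7221


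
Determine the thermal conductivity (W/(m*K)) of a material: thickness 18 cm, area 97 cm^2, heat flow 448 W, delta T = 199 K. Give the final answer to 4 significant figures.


k = Q*L / (A*dT)
L = 0.18 m, A = 9.7e-03 m^2
k = 448 * 0.18 / (9.7e-03 * 199)
k = 41.78 W/(m*K)


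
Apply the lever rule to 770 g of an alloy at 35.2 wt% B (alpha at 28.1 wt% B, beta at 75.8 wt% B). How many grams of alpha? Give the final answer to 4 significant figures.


f_alpha = (C_beta - C0) / (C_beta - C_alpha)
f_alpha = (75.8 - 35.2) / (75.8 - 28.1) = 0.851153
m_alpha = f_alpha * m_total = 0.851153 * 770 = 655.4 g


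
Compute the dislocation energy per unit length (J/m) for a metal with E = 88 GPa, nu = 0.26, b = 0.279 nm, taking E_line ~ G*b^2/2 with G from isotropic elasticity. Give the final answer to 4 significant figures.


Step 1: G = E / (2*(1+nu))
G = 88 / (2*(1+0.26)) = 34.9206 GPa = 3.49206e+10 Pa
Step 2: E_line = G*b^2/2
b = 0.279 nm = 2.79e-10 m
E_line = 0.5 * 3.49206e+10 * (2.79e-10)^2 = 1.359e-09 J/m


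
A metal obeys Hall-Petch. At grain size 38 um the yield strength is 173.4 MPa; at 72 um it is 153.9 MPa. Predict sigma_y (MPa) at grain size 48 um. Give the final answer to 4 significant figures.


sigma_y = sigma0 + k / sqrt(d)
1/sqrt(d1) = 1/sqrt(3.8e-05) = 162.221;  1/sqrt(d2) = 117.851
k = (sigma1 - sigma2) / (1/sqrt(d1) - 1/sqrt(d2)) = (173.4 - 153.9) / (162.221 - 117.851) = 0.439483 MPa*m^0.5
sigma0 = sigma1 - k/sqrt(d1) = 173.4 - 0.439483*162.221 = 102.106 MPa
sigma_y(d3) = 102.106 + 0.439483 / sqrt(4.8e-05) = 165.5 MPa


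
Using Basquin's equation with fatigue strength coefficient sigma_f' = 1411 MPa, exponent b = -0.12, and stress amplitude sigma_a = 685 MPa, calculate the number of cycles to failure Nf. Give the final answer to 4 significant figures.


sigma_a = sigma_f' * (2*Nf)^b
2*Nf = (sigma_a / sigma_f')^(1/b)
2*Nf = (685 / 1411)^(1/-0.12)
2*Nf = 412.386
Nf = 206.2 cycles


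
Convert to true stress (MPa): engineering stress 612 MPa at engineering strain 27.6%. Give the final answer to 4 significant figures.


sigma_true = sigma_eng * (1 + epsilon_eng)
sigma_true = 612 * (1 + 0.276)
sigma_true = 780.9 MPa


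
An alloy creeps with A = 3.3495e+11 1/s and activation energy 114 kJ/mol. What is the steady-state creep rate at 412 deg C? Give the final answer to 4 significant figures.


rate = A * exp(-Q / (R*T))
T = 412 + 273.15 = 685.15 K
rate = 3.3495e+11 * exp(-114e3 / (8.314 * 685.15))
rate = 681.6 1/s


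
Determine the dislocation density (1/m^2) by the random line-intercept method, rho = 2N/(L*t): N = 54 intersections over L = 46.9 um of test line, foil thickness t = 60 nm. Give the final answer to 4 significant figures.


rho = 2N / (L * t)
L = 46.9 um = 4.69e-05 m, t = 60 nm = 6e-08 m
rho = 2 * 54 / (4.69e-05 * 6e-08)
rho = 3.838e+13 1/m^2


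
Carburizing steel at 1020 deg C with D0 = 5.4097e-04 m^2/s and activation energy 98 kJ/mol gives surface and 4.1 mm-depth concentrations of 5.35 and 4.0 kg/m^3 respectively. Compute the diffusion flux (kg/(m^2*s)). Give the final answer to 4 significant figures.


Step 1: D = D0 * exp(-Qd/(R*T))
T = 1020 + 273.15 = 1293.15 K
D = 5.4097e-04 * exp(-98e3 / (8.314 * 1293.15)) = 5.94954e-08 m^2/s
Step 2: J = D * (C1 - C2) / dx
J = 5.94954e-08 * (5.35 - 4.0) / 4.1e-03
J = 1.959e-05 kg/(m^2*s)


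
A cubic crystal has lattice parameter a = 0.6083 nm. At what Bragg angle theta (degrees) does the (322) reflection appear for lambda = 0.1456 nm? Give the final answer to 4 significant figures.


d = a / sqrt(h^2+k^2+l^2)
d = 0.6083 / sqrt(17) = 0.147534 nm
lambda = 2*d*sin(theta)  =>  sin(theta) = lambda / (2*d)
sin(theta) = 0.1456 / (2 * 0.147534) = 0.493444
theta = 29.57 deg


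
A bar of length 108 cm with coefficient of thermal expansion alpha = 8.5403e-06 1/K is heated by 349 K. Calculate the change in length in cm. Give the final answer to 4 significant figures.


dL = L0 * alpha * dT
dL = 108 * 8.5403e-06 * 349
dL = 0.3219 cm


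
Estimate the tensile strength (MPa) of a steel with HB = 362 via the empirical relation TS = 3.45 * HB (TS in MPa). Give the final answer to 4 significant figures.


TS (MPa) = 3.45 * HB
TS = 3.45 * 362
TS = 1249 MPa


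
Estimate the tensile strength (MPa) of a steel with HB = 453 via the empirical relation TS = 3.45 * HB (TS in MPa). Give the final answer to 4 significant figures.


TS (MPa) = 3.45 * HB
TS = 3.45 * 453
TS = 1563 MPa


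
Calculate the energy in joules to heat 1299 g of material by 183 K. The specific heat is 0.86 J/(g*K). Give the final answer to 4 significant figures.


Q = m * cp * dT
Q = 1299 * 0.86 * 183
Q = 204400 J


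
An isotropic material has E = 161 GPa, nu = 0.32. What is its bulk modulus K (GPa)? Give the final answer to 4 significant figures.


K = E / (3*(1-2*nu))
K = 161 / (3*(1-2*0.32))
K = 149.1 GPa


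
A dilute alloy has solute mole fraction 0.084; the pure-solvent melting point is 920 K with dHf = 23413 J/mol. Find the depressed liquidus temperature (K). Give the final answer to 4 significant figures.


dT = R*Tm^2*x / dHf
dT = 8.314 * 920^2 * 0.084 / 23413
dT = 25.2469 K
T_new = 920 - 25.2469 = 894.8 K


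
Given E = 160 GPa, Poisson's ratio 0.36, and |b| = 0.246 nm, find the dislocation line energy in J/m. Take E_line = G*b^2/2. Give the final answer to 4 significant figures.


Step 1: G = E / (2*(1+nu))
G = 160 / (2*(1+0.36)) = 58.8235 GPa = 5.88235e+10 Pa
Step 2: E_line = G*b^2/2
b = 0.246 nm = 2.46e-10 m
E_line = 0.5 * 5.88235e+10 * (2.46e-10)^2 = 1.78e-09 J/m


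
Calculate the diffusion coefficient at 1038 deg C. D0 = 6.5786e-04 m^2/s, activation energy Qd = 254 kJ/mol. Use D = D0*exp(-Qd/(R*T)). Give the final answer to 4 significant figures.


D = D0 * exp(-Qd / (R*T))
T = 1311.15 K
D = 6.5786e-04 * exp(-254e3 / (8.314 * 1311.15))
D = 4.997e-14 m^2/s


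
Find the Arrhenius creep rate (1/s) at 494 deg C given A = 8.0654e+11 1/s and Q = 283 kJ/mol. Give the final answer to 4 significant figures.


rate = A * exp(-Q / (R*T))
T = 494 + 273.15 = 767.15 K
rate = 8.0654e+11 * exp(-283e3 / (8.314 * 767.15))
rate = 4.332e-08 1/s


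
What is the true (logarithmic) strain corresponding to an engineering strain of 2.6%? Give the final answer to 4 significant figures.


epsilon_true = ln(1 + epsilon_eng)
epsilon_true = ln(1 + 0.026)
epsilon_true = 0.02567


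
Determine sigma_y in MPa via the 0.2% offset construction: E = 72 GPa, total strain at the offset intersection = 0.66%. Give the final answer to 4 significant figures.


Offset strain = 0.002
Elastic strain at yield = total_strain - offset = 6.6e-03 - 0.002 = 4.6e-03
sigma_y = E * elastic_strain = 72000 * 4.6e-03
sigma_y = 331.2 MPa


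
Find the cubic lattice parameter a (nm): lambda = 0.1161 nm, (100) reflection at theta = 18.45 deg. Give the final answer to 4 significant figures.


d = lambda / (2*sin(theta))
d = 0.1161 / (2*sin(18.45 deg))
d = 0.183426 nm
a = d * sqrt(h^2+k^2+l^2) = 0.183426 * sqrt(1)
a = 0.1834 nm


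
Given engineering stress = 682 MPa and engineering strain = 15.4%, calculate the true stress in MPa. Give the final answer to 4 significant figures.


sigma_true = sigma_eng * (1 + epsilon_eng)
sigma_true = 682 * (1 + 0.154)
sigma_true = 787 MPa


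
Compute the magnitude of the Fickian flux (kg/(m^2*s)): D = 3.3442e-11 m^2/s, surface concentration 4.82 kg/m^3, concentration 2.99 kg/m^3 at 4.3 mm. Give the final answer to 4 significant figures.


J = -D * (dC/dx) = D * (C1 - C2) / dx
J = 3.3442e-11 * (4.82 - 2.99) / 4.3e-03
J = 1.423e-08 kg/(m^2*s)


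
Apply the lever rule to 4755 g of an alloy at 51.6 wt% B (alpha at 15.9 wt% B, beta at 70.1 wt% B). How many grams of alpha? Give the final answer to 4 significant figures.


f_alpha = (C_beta - C0) / (C_beta - C_alpha)
f_alpha = (70.1 - 51.6) / (70.1 - 15.9) = 0.341328
m_alpha = f_alpha * m_total = 0.341328 * 4755 = 1623 g


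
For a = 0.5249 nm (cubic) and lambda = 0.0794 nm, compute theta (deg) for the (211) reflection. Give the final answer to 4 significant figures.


d = a / sqrt(h^2+k^2+l^2)
d = 0.5249 / sqrt(6) = 0.21429 nm
lambda = 2*d*sin(theta)  =>  sin(theta) = lambda / (2*d)
sin(theta) = 0.0794 / (2 * 0.21429) = 0.185263
theta = 10.68 deg


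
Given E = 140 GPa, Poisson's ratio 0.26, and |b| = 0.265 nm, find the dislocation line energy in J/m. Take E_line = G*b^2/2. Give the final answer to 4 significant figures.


Step 1: G = E / (2*(1+nu))
G = 140 / (2*(1+0.26)) = 55.5556 GPa = 5.55556e+10 Pa
Step 2: E_line = G*b^2/2
b = 0.265 nm = 2.65e-10 m
E_line = 0.5 * 5.55556e+10 * (2.65e-10)^2 = 1.951e-09 J/m


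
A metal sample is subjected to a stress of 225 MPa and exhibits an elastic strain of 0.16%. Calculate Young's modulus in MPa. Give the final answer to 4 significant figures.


E = sigma / epsilon
epsilon = 0.16% = 1.6e-03
E = 225 / 1.6e-03
E = 140600 MPa


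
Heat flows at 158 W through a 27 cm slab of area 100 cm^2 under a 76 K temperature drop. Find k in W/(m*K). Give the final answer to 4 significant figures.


k = Q*L / (A*dT)
L = 0.27 m, A = 0.01 m^2
k = 158 * 0.27 / (0.01 * 76)
k = 56.13 W/(m*K)


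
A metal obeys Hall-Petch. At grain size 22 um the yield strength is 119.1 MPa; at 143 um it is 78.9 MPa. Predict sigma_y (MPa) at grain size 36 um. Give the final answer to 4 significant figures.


sigma_y = sigma0 + k / sqrt(d)
1/sqrt(d1) = 1/sqrt(2.2e-05) = 213.201;  1/sqrt(d2) = 83.6242
k = (sigma1 - sigma2) / (1/sqrt(d1) - 1/sqrt(d2)) = (119.1 - 78.9) / (213.201 - 83.6242) = 0.310241 MPa*m^0.5
sigma0 = sigma1 - k/sqrt(d1) = 119.1 - 0.310241*213.201 = 52.9563 MPa
sigma_y(d3) = 52.9563 + 0.310241 / sqrt(3.6e-05) = 104.7 MPa


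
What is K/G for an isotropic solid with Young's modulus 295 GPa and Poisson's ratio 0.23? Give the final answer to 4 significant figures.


G = E / (2*(1+nu))
G = 295 / (2*(1+0.23)) = 119.919 GPa
K = E / (3*(1-2*nu))
K = 295 / (3*(1-2*0.23)) = 182.099 GPa
K/G = 182.099 / 119.919 = 1.519


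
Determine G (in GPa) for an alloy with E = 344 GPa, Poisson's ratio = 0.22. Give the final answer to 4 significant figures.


G = E / (2*(1+nu))
G = 344 / (2*(1+0.22))
G = 141 GPa


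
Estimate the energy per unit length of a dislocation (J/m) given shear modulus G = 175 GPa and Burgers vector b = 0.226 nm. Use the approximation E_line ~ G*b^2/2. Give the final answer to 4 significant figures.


E = G*b^2/2
b = 0.226 nm = 2.26e-10 m
G = 175 GPa = 1.75e+11 Pa
E = 0.5 * 1.75e+11 * (2.26e-10)^2
E = 4.469e-09 J/m


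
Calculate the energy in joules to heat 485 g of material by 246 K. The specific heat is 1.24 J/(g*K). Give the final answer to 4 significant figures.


Q = m * cp * dT
Q = 485 * 1.24 * 246
Q = 147900 J


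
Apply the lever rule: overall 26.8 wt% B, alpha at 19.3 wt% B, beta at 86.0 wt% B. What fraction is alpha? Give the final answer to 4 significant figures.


f_alpha = (C_beta - C0) / (C_beta - C_alpha)
f_alpha = (86.0 - 26.8) / (86.0 - 19.3)
f_alpha = 0.8876


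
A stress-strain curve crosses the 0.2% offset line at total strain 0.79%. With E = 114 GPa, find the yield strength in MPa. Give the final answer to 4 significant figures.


Offset strain = 0.002
Elastic strain at yield = total_strain - offset = 7.9e-03 - 0.002 = 5.9e-03
sigma_y = E * elastic_strain = 114000 * 5.9e-03
sigma_y = 672.6 MPa


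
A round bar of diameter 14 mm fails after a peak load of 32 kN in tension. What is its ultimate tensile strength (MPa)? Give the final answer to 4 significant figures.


A0 = pi*(d/2)^2 = pi*(14/2)^2 = 153.938 mm^2
UTS = F_max / A0 = 32*1000 / 153.938
UTS = 207.9 MPa


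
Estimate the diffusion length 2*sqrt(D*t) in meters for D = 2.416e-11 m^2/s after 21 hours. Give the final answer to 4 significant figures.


t = 21 hr = 75600 s
Diffusion length = 2*sqrt(D*t)
= 2*sqrt(2.416e-11 * 75600)
= 2.703e-03 m


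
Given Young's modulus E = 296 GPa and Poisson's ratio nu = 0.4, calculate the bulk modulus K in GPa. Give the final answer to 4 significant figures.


K = E / (3*(1-2*nu))
K = 296 / (3*(1-2*0.4))
K = 493.3 GPa


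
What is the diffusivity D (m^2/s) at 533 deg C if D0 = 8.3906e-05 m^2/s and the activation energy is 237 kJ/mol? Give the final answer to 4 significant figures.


D = D0 * exp(-Qd / (R*T))
T = 806.15 K
D = 8.3906e-05 * exp(-237e3 / (8.314 * 806.15))
D = 3.688e-20 m^2/s


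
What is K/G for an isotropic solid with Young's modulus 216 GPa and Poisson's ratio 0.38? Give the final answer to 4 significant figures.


G = E / (2*(1+nu))
G = 216 / (2*(1+0.38)) = 78.2609 GPa
K = E / (3*(1-2*nu))
K = 216 / (3*(1-2*0.38)) = 300 GPa
K/G = 300 / 78.2609 = 3.833


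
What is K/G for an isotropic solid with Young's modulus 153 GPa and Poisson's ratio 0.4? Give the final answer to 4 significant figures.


G = E / (2*(1+nu))
G = 153 / (2*(1+0.4)) = 54.6429 GPa
K = E / (3*(1-2*nu))
K = 153 / (3*(1-2*0.4)) = 255 GPa
K/G = 255 / 54.6429 = 4.667


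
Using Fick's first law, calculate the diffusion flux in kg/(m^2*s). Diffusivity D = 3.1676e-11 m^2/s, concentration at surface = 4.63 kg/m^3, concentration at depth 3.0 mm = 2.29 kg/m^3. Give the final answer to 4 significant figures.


J = -D * (dC/dx) = D * (C1 - C2) / dx
J = 3.1676e-11 * (4.63 - 2.29) / 3e-03
J = 2.471e-08 kg/(m^2*s)


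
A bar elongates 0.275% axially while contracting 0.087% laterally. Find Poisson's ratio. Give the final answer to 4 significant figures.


nu = -epsilon_lat / epsilon_axial
Lateral strain is contraction (negative), so using magnitudes:
nu = 0.087 / 0.275
nu = 0.3164


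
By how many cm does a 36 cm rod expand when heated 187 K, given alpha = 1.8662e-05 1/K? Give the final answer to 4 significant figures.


dL = L0 * alpha * dT
dL = 36 * 1.8662e-05 * 187
dL = 0.1256 cm


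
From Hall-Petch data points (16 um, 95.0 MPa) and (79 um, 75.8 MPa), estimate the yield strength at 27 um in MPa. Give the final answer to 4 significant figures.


sigma_y = sigma0 + k / sqrt(d)
1/sqrt(d1) = 1/sqrt(1.6e-05) = 250;  1/sqrt(d2) = 112.509
k = (sigma1 - sigma2) / (1/sqrt(d1) - 1/sqrt(d2)) = (95.0 - 75.8) / (250 - 112.509) = 0.139645 MPa*m^0.5
sigma0 = sigma1 - k/sqrt(d1) = 95.0 - 0.139645*250 = 60.0887 MPa
sigma_y(d3) = 60.0887 + 0.139645 / sqrt(2.7e-05) = 86.96 MPa


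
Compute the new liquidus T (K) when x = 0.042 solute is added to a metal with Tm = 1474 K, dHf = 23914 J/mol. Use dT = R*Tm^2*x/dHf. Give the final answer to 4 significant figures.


dT = R*Tm^2*x / dHf
dT = 8.314 * 1474^2 * 0.042 / 23914
dT = 31.725 K
T_new = 1474 - 31.725 = 1442 K


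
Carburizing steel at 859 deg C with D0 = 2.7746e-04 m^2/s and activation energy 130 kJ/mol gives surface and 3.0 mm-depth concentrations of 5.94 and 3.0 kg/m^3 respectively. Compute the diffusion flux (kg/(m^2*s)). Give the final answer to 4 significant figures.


Step 1: D = D0 * exp(-Qd/(R*T))
T = 859 + 273.15 = 1132.15 K
D = 2.7746e-04 * exp(-130e3 / (8.314 * 1132.15)) = 2.78677e-10 m^2/s
Step 2: J = D * (C1 - C2) / dx
J = 2.78677e-10 * (5.94 - 3.0) / 3e-03
J = 2.731e-07 kg/(m^2*s)


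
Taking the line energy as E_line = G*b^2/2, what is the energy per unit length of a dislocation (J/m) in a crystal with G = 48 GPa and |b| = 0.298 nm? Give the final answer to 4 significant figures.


E = G*b^2/2
b = 0.298 nm = 2.98e-10 m
G = 48 GPa = 4.8e+10 Pa
E = 0.5 * 4.8e+10 * (2.98e-10)^2
E = 2.131e-09 J/m


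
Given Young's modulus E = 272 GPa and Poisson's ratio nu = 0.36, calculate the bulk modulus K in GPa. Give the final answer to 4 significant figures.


K = E / (3*(1-2*nu))
K = 272 / (3*(1-2*0.36))
K = 323.8 GPa


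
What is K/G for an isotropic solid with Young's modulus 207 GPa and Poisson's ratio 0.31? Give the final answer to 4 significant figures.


G = E / (2*(1+nu))
G = 207 / (2*(1+0.31)) = 79.0076 GPa
K = E / (3*(1-2*nu))
K = 207 / (3*(1-2*0.31)) = 181.579 GPa
K/G = 181.579 / 79.0076 = 2.298


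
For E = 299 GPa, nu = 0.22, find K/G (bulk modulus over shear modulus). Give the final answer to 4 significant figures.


G = E / (2*(1+nu))
G = 299 / (2*(1+0.22)) = 122.541 GPa
K = E / (3*(1-2*nu))
K = 299 / (3*(1-2*0.22)) = 177.976 GPa
K/G = 177.976 / 122.541 = 1.452


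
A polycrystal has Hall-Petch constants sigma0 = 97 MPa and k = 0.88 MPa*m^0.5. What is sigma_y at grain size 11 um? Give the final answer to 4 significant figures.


sigma_y = sigma0 + k / sqrt(d)
d = 11 um = 1.1e-05 m
sigma_y = 97 + 0.88 / sqrt(1.1e-05)
sigma_y = 362.3 MPa


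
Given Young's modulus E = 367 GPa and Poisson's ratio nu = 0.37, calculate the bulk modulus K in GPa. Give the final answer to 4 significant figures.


K = E / (3*(1-2*nu))
K = 367 / (3*(1-2*0.37))
K = 470.5 GPa


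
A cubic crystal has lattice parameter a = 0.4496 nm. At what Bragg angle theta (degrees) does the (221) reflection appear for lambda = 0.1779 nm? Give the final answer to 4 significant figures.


d = a / sqrt(h^2+k^2+l^2)
d = 0.4496 / sqrt(9) = 0.149867 nm
lambda = 2*d*sin(theta)  =>  sin(theta) = lambda / (2*d)
sin(theta) = 0.1779 / (2 * 0.149867) = 0.593528
theta = 36.41 deg


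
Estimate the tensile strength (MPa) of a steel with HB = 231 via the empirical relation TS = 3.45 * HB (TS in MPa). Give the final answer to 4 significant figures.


TS (MPa) = 3.45 * HB
TS = 3.45 * 231
TS = 797 MPa


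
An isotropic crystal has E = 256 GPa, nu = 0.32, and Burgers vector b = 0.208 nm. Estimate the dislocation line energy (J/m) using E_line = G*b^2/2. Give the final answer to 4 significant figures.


Step 1: G = E / (2*(1+nu))
G = 256 / (2*(1+0.32)) = 96.9697 GPa = 9.69697e+10 Pa
Step 2: E_line = G*b^2/2
b = 0.208 nm = 2.08e-10 m
E_line = 0.5 * 9.69697e+10 * (2.08e-10)^2 = 2.098e-09 J/m


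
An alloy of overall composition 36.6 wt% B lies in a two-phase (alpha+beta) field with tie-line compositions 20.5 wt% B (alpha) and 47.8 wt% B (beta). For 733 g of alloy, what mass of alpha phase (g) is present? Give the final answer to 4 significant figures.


f_alpha = (C_beta - C0) / (C_beta - C_alpha)
f_alpha = (47.8 - 36.6) / (47.8 - 20.5) = 0.410256
m_alpha = f_alpha * m_total = 0.410256 * 733 = 300.7 g


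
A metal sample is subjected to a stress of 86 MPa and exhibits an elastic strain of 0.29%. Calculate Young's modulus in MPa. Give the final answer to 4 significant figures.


E = sigma / epsilon
epsilon = 0.29% = 2.9e-03
E = 86 / 2.9e-03
E = 29660 MPa


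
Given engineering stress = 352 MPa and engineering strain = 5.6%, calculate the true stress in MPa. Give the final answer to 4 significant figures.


sigma_true = sigma_eng * (1 + epsilon_eng)
sigma_true = 352 * (1 + 0.056)
sigma_true = 371.7 MPa


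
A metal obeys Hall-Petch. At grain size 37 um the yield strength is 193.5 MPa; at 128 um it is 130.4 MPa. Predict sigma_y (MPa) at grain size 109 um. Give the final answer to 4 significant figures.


sigma_y = sigma0 + k / sqrt(d)
1/sqrt(d1) = 1/sqrt(3.7e-05) = 164.399;  1/sqrt(d2) = 88.3883
k = (sigma1 - sigma2) / (1/sqrt(d1) - 1/sqrt(d2)) = (193.5 - 130.4) / (164.399 - 88.3883) = 0.830147 MPa*m^0.5
sigma0 = sigma1 - k/sqrt(d1) = 193.5 - 0.830147*164.399 = 57.0247 MPa
sigma_y(d3) = 57.0247 + 0.830147 / sqrt(1.09e-04) = 136.5 MPa


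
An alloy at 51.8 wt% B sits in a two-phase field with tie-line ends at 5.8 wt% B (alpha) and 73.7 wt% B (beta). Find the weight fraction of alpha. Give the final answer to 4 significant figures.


f_alpha = (C_beta - C0) / (C_beta - C_alpha)
f_alpha = (73.7 - 51.8) / (73.7 - 5.8)
f_alpha = 0.3225


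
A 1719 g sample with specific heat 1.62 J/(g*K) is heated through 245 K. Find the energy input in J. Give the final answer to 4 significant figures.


Q = m * cp * dT
Q = 1719 * 1.62 * 245
Q = 682300 J


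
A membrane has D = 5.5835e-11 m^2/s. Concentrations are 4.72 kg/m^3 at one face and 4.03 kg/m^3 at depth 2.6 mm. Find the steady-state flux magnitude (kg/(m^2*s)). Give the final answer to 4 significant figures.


J = -D * (dC/dx) = D * (C1 - C2) / dx
J = 5.5835e-11 * (4.72 - 4.03) / 2.6e-03
J = 1.482e-08 kg/(m^2*s)


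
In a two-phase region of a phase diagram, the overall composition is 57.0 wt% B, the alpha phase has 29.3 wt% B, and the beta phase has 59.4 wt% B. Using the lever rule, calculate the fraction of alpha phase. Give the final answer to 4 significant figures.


f_alpha = (C_beta - C0) / (C_beta - C_alpha)
f_alpha = (59.4 - 57.0) / (59.4 - 29.3)
f_alpha = 0.07973


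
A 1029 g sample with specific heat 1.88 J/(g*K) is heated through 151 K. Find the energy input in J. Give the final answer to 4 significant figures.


Q = m * cp * dT
Q = 1029 * 1.88 * 151
Q = 292100 J


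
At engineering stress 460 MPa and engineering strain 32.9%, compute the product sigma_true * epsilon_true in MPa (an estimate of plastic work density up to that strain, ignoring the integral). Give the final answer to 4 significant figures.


sigma_true = sigma_eng * (1 + epsilon_eng)
sigma_true = 460 * (1 + 0.329) = 611.34 MPa
epsilon_true = ln(1 + epsilon_eng)
epsilon_true = ln(1 + 0.329) = 0.284427
sigma_true * epsilon_true = 611.34 * 0.284427 = 173.9 MPa


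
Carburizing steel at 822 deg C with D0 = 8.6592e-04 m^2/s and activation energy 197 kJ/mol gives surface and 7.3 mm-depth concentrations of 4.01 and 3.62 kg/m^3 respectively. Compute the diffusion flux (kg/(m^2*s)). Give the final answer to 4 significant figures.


Step 1: D = D0 * exp(-Qd/(R*T))
T = 822 + 273.15 = 1095.15 K
D = 8.6592e-04 * exp(-197e3 / (8.314 * 1095.15)) = 3.47505e-13 m^2/s
Step 2: J = D * (C1 - C2) / dx
J = 3.47505e-13 * (4.01 - 3.62) / 7.3e-03
J = 1.857e-11 kg/(m^2*s)


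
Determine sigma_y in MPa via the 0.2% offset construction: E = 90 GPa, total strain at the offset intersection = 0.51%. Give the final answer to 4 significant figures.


Offset strain = 0.002
Elastic strain at yield = total_strain - offset = 5.1e-03 - 0.002 = 3.1e-03
sigma_y = E * elastic_strain = 90000 * 3.1e-03
sigma_y = 279 MPa


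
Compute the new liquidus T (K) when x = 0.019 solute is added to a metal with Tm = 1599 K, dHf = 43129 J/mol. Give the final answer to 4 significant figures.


dT = R*Tm^2*x / dHf
dT = 8.314 * 1599^2 * 0.019 / 43129
dT = 9.36464 K
T_new = 1599 - 9.36464 = 1590 K


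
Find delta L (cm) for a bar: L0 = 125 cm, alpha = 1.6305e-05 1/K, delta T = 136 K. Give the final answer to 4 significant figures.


dL = L0 * alpha * dT
dL = 125 * 1.6305e-05 * 136
dL = 0.2772 cm


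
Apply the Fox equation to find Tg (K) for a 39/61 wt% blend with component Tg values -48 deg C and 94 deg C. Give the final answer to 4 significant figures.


1/Tg = w1/Tg1 + w2/Tg2 (in Kelvin)
Tg1 = 225.15 K, Tg2 = 367.15 K
1/Tg = 0.39/225.15 + 0.61/367.15
Tg = 294.7 K


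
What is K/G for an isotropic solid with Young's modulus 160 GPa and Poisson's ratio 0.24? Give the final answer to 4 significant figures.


G = E / (2*(1+nu))
G = 160 / (2*(1+0.24)) = 64.5161 GPa
K = E / (3*(1-2*nu))
K = 160 / (3*(1-2*0.24)) = 102.564 GPa
K/G = 102.564 / 64.5161 = 1.59


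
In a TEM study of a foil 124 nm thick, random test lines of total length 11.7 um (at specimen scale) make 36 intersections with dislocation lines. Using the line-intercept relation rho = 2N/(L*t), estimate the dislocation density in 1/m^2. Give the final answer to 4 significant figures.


rho = 2N / (L * t)
L = 11.7 um = 1.17e-05 m, t = 124 nm = 1.24e-07 m
rho = 2 * 36 / (1.17e-05 * 1.24e-07)
rho = 4.963e+13 1/m^2


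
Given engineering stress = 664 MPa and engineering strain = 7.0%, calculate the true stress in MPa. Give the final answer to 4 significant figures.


sigma_true = sigma_eng * (1 + epsilon_eng)
sigma_true = 664 * (1 + 0.07)
sigma_true = 710.5 MPa


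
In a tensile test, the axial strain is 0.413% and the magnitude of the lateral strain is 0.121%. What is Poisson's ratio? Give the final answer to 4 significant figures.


nu = -epsilon_lat / epsilon_axial
Lateral strain is contraction (negative), so using magnitudes:
nu = 0.121 / 0.413
nu = 0.293


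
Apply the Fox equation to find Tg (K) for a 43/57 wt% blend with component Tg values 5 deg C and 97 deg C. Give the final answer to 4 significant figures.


1/Tg = w1/Tg1 + w2/Tg2 (in Kelvin)
Tg1 = 278.15 K, Tg2 = 370.15 K
1/Tg = 0.43/278.15 + 0.57/370.15
Tg = 324.1 K


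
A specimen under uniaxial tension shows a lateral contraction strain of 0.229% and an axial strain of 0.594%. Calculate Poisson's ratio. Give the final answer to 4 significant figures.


nu = -epsilon_lat / epsilon_axial
Lateral strain is contraction (negative), so using magnitudes:
nu = 0.229 / 0.594
nu = 0.3855


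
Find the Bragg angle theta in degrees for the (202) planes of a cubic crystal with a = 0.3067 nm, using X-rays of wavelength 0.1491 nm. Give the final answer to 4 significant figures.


d = a / sqrt(h^2+k^2+l^2)
d = 0.3067 / sqrt(8) = 0.108435 nm
lambda = 2*d*sin(theta)  =>  sin(theta) = lambda / (2*d)
sin(theta) = 0.1491 / (2 * 0.108435) = 0.68751
theta = 43.43 deg


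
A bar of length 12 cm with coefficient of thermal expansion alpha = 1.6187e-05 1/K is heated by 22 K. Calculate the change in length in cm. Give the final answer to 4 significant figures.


dL = L0 * alpha * dT
dL = 12 * 1.6187e-05 * 22
dL = 4.273e-03 cm


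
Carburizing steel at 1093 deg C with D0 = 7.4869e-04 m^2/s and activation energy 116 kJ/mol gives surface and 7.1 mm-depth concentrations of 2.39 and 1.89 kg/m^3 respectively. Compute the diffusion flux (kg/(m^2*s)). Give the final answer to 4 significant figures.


Step 1: D = D0 * exp(-Qd/(R*T))
T = 1093 + 273.15 = 1366.15 K
D = 7.4869e-04 * exp(-116e3 / (8.314 * 1366.15)) = 2.7472e-08 m^2/s
Step 2: J = D * (C1 - C2) / dx
J = 2.7472e-08 * (2.39 - 1.89) / 7.1e-03
J = 1.935e-06 kg/(m^2*s)


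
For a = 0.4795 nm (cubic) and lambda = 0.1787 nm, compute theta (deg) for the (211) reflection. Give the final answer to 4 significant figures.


d = a / sqrt(h^2+k^2+l^2)
d = 0.4795 / sqrt(6) = 0.195755 nm
lambda = 2*d*sin(theta)  =>  sin(theta) = lambda / (2*d)
sin(theta) = 0.1787 / (2 * 0.195755) = 0.456438
theta = 27.16 deg


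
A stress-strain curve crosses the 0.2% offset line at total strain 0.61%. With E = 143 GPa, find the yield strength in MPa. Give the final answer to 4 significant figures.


Offset strain = 0.002
Elastic strain at yield = total_strain - offset = 6.1e-03 - 0.002 = 4.1e-03
sigma_y = E * elastic_strain = 143000 * 4.1e-03
sigma_y = 586.3 MPa


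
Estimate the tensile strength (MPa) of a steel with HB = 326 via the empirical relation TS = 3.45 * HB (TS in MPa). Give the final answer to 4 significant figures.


TS (MPa) = 3.45 * HB
TS = 3.45 * 326
TS = 1125 MPa


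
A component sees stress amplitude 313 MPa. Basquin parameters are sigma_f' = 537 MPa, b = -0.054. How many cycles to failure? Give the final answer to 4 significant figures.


sigma_a = sigma_f' * (2*Nf)^b
2*Nf = (sigma_a / sigma_f')^(1/b)
2*Nf = (313 / 537)^(1/-0.054)
2*Nf = 21943
Nf = 10970 cycles


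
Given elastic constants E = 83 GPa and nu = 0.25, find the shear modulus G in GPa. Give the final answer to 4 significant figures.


G = E / (2*(1+nu))
G = 83 / (2*(1+0.25))
G = 33.2 GPa


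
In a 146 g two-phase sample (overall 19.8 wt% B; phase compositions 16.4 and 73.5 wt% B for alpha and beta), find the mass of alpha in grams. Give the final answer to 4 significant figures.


f_alpha = (C_beta - C0) / (C_beta - C_alpha)
f_alpha = (73.5 - 19.8) / (73.5 - 16.4) = 0.940455
m_alpha = f_alpha * m_total = 0.940455 * 146 = 137.3 g


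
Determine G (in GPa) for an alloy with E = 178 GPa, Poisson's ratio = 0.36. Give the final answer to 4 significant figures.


G = E / (2*(1+nu))
G = 178 / (2*(1+0.36))
G = 65.44 GPa


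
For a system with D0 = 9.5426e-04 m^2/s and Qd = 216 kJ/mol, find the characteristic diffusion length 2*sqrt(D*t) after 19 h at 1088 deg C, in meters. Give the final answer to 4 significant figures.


Step 1: D = D0 * exp(-Qd/(R*T))
T = 1361.15 K
D = 9.5426e-04 * exp(-216e3 / (8.314 * 1361.15)) = 4.90102e-12 m^2/s
Step 2: L = 2*sqrt(D*t)
t = 19 h = 68400 s
L = 2*sqrt(4.90102e-12 * 68400) = 1.158e-03 m


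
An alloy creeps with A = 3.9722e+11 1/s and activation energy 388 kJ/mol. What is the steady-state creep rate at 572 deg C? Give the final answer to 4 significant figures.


rate = A * exp(-Q / (R*T))
T = 572 + 273.15 = 845.15 K
rate = 3.9722e+11 * exp(-388e3 / (8.314 * 845.15))
rate = 4.147e-13 1/s


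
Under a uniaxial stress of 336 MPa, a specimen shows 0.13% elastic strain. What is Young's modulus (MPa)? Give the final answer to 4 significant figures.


E = sigma / epsilon
epsilon = 0.13% = 1.3e-03
E = 336 / 1.3e-03
E = 258500 MPa


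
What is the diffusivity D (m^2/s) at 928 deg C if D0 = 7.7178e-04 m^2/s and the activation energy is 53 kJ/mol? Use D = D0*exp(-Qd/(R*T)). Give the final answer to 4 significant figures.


D = D0 * exp(-Qd / (R*T))
T = 1201.15 K
D = 7.7178e-04 * exp(-53e3 / (8.314 * 1201.15))
D = 3.825e-06 m^2/s


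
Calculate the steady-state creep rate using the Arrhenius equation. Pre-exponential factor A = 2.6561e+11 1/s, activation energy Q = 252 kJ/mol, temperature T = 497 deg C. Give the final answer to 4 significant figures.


rate = A * exp(-Q / (R*T))
T = 497 + 273.15 = 770.15 K
rate = 2.6561e+11 * exp(-252e3 / (8.314 * 770.15))
rate = 2.148e-06 1/s


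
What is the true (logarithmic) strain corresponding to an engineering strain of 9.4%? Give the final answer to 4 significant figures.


epsilon_true = ln(1 + epsilon_eng)
epsilon_true = ln(1 + 0.094)
epsilon_true = 0.08984


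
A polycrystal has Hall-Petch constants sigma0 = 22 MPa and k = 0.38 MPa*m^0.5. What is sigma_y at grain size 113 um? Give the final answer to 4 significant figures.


sigma_y = sigma0 + k / sqrt(d)
d = 113 um = 1.13e-04 m
sigma_y = 22 + 0.38 / sqrt(1.13e-04)
sigma_y = 57.75 MPa


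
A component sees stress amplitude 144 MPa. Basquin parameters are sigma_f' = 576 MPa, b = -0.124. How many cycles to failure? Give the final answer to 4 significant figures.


sigma_a = sigma_f' * (2*Nf)^b
2*Nf = (sigma_a / sigma_f')^(1/b)
2*Nf = (144 / 576)^(1/-0.124)
2*Nf = 71667.5
Nf = 35830 cycles


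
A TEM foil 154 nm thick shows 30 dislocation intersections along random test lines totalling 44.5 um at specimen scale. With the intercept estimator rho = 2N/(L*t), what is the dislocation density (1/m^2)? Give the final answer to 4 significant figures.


rho = 2N / (L * t)
L = 44.5 um = 4.45e-05 m, t = 154 nm = 1.54e-07 m
rho = 2 * 30 / (4.45e-05 * 1.54e-07)
rho = 8.755e+12 1/m^2


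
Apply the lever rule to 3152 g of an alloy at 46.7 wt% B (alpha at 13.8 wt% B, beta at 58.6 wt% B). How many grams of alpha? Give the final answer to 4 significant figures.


f_alpha = (C_beta - C0) / (C_beta - C_alpha)
f_alpha = (58.6 - 46.7) / (58.6 - 13.8) = 0.265625
m_alpha = f_alpha * m_total = 0.265625 * 3152 = 837.3 g


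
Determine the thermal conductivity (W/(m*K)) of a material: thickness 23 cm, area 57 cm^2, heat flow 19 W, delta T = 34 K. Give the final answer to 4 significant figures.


k = Q*L / (A*dT)
L = 0.23 m, A = 5.7e-03 m^2
k = 19 * 0.23 / (5.7e-03 * 34)
k = 22.55 W/(m*K)


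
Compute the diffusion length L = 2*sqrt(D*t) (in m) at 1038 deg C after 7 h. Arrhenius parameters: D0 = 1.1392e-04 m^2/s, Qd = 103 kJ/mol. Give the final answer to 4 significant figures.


Step 1: D = D0 * exp(-Qd/(R*T))
T = 1311.15 K
D = 1.1392e-04 * exp(-103e3 / (8.314 * 1311.15)) = 8.97544e-09 m^2/s
Step 2: L = 2*sqrt(D*t)
t = 7 h = 25200 s
L = 2*sqrt(8.97544e-09 * 25200) = 0.03008 m


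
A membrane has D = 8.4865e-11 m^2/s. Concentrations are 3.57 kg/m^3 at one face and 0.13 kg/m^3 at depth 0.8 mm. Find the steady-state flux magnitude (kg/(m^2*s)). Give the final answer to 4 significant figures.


J = -D * (dC/dx) = D * (C1 - C2) / dx
J = 8.4865e-11 * (3.57 - 0.13) / 8e-04
J = 3.649e-07 kg/(m^2*s)


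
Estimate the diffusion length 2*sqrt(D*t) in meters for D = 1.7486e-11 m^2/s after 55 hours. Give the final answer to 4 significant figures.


t = 55 hr = 198000 s
Diffusion length = 2*sqrt(D*t)
= 2*sqrt(1.7486e-11 * 198000)
= 3.721e-03 m


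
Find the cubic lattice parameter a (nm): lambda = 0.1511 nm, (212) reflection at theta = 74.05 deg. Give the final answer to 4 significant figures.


d = lambda / (2*sin(theta))
d = 0.1511 / (2*sin(74.05 deg))
d = 0.078575 nm
a = d * sqrt(h^2+k^2+l^2) = 0.078575 * sqrt(9)
a = 0.2357 nm


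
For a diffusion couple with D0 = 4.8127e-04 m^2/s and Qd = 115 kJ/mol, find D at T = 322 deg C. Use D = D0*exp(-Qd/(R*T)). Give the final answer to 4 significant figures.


D = D0 * exp(-Qd / (R*T))
T = 595.15 K
D = 4.8127e-04 * exp(-115e3 / (8.314 * 595.15))
D = 3.88e-14 m^2/s


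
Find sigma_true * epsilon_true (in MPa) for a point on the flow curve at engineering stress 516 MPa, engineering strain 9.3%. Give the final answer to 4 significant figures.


sigma_true = sigma_eng * (1 + epsilon_eng)
sigma_true = 516 * (1 + 0.093) = 563.988 MPa
epsilon_true = ln(1 + epsilon_eng)
epsilon_true = ln(1 + 0.093) = 0.0889262
sigma_true * epsilon_true = 563.988 * 0.0889262 = 50.15 MPa


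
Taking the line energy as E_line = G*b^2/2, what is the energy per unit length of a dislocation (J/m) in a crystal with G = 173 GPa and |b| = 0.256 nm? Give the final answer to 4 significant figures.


E = G*b^2/2
b = 0.256 nm = 2.56e-10 m
G = 173 GPa = 1.73e+11 Pa
E = 0.5 * 1.73e+11 * (2.56e-10)^2
E = 5.669e-09 J/m


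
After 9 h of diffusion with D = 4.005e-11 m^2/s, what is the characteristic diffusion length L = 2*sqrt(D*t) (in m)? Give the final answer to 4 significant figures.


t = 9 hr = 32400 s
Diffusion length = 2*sqrt(D*t)
= 2*sqrt(4.005e-11 * 32400)
= 2.278e-03 m


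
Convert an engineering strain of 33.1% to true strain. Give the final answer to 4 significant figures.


epsilon_true = ln(1 + epsilon_eng)
epsilon_true = ln(1 + 0.331)
epsilon_true = 0.2859


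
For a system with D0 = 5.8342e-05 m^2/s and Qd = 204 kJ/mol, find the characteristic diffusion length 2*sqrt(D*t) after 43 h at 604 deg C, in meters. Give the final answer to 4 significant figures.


Step 1: D = D0 * exp(-Qd/(R*T))
T = 877.15 K
D = 5.8342e-05 * exp(-204e3 / (8.314 * 877.15)) = 4.14247e-17 m^2/s
Step 2: L = 2*sqrt(D*t)
t = 43 h = 154800 s
L = 2*sqrt(4.14247e-17 * 154800) = 5.065e-06 m


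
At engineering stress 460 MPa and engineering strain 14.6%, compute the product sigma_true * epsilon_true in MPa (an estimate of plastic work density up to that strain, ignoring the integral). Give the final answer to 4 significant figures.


sigma_true = sigma_eng * (1 + epsilon_eng)
sigma_true = 460 * (1 + 0.146) = 527.16 MPa
epsilon_true = ln(1 + epsilon_eng)
epsilon_true = ln(1 + 0.146) = 0.136278
sigma_true * epsilon_true = 527.16 * 0.136278 = 71.84 MPa


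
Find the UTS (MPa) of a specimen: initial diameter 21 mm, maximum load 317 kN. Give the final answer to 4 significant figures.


A0 = pi*(d/2)^2 = pi*(21/2)^2 = 346.361 mm^2
UTS = F_max / A0 = 317*1000 / 346.361
UTS = 915.2 MPa


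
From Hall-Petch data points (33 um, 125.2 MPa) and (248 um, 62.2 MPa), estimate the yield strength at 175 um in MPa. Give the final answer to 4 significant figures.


sigma_y = sigma0 + k / sqrt(d)
1/sqrt(d1) = 1/sqrt(3.3e-05) = 174.078;  1/sqrt(d2) = 63.5001
k = (sigma1 - sigma2) / (1/sqrt(d1) - 1/sqrt(d2)) = (125.2 - 62.2) / (174.078 - 63.5001) = 0.569736 MPa*m^0.5
sigma0 = sigma1 - k/sqrt(d1) = 125.2 - 0.569736*174.078 = 26.0217 MPa
sigma_y(d3) = 26.0217 + 0.569736 / sqrt(1.75e-04) = 69.09 MPa


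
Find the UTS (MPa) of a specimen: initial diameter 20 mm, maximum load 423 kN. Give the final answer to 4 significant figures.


A0 = pi*(d/2)^2 = pi*(20/2)^2 = 314.159 mm^2
UTS = F_max / A0 = 423*1000 / 314.159
UTS = 1346 MPa


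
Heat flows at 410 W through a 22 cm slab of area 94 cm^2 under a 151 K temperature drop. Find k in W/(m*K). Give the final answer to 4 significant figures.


k = Q*L / (A*dT)
L = 0.22 m, A = 9.4e-03 m^2
k = 410 * 0.22 / (9.4e-03 * 151)
k = 63.55 W/(m*K)


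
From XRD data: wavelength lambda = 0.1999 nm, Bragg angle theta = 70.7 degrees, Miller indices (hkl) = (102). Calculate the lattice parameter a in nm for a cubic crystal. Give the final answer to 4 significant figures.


d = lambda / (2*sin(theta))
d = 0.1999 / (2*sin(70.7 deg))
d = 0.105902 nm
a = d * sqrt(h^2+k^2+l^2) = 0.105902 * sqrt(5)
a = 0.2368 nm


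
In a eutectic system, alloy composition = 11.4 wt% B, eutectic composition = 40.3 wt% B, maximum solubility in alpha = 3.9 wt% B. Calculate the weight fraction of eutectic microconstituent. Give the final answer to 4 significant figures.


f_primary = (C_e - C0) / (C_e - C_alpha_max)
f_primary = (40.3 - 11.4) / (40.3 - 3.9)
f_primary = 0.793956
f_eutectic = 1 - 0.793956 = 0.206


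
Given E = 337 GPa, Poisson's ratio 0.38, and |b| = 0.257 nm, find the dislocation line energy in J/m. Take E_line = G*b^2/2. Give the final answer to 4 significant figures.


Step 1: G = E / (2*(1+nu))
G = 337 / (2*(1+0.38)) = 122.101 GPa = 1.22101e+11 Pa
Step 2: E_line = G*b^2/2
b = 0.257 nm = 2.57e-10 m
E_line = 0.5 * 1.22101e+11 * (2.57e-10)^2 = 4.032e-09 J/m


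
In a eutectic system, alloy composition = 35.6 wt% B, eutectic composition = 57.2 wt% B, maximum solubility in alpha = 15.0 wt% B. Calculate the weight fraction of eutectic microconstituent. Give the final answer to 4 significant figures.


f_primary = (C_e - C0) / (C_e - C_alpha_max)
f_primary = (57.2 - 35.6) / (57.2 - 15.0)
f_primary = 0.511848
f_eutectic = 1 - 0.511848 = 0.4882


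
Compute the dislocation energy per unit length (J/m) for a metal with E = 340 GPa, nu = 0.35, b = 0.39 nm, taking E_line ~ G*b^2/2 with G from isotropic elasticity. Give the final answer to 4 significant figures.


Step 1: G = E / (2*(1+nu))
G = 340 / (2*(1+0.35)) = 125.926 GPa = 1.25926e+11 Pa
Step 2: E_line = G*b^2/2
b = 0.39 nm = 3.9e-10 m
E_line = 0.5 * 1.25926e+11 * (3.9e-10)^2 = 9.577e-09 J/m
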